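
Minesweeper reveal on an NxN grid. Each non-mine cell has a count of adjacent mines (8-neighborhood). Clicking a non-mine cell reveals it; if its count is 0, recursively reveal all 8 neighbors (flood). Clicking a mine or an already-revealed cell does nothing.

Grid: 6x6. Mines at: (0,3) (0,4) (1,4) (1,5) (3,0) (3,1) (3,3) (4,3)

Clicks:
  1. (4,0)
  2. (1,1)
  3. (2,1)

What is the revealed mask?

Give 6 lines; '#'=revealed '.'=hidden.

Click 1 (4,0) count=2: revealed 1 new [(4,0)] -> total=1
Click 2 (1,1) count=0: revealed 9 new [(0,0) (0,1) (0,2) (1,0) (1,1) (1,2) (2,0) (2,1) (2,2)] -> total=10
Click 3 (2,1) count=2: revealed 0 new [(none)] -> total=10

Answer: ###...
###...
###...
......
#.....
......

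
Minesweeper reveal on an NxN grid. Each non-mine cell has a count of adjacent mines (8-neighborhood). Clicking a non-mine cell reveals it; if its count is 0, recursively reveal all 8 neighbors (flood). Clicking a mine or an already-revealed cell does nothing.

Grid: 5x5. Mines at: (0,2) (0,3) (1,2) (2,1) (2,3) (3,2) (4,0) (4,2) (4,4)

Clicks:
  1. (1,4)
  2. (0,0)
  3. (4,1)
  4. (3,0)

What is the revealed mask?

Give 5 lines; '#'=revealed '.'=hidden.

Answer: ##...
##..#
.....
#....
.#...

Derivation:
Click 1 (1,4) count=2: revealed 1 new [(1,4)] -> total=1
Click 2 (0,0) count=0: revealed 4 new [(0,0) (0,1) (1,0) (1,1)] -> total=5
Click 3 (4,1) count=3: revealed 1 new [(4,1)] -> total=6
Click 4 (3,0) count=2: revealed 1 new [(3,0)] -> total=7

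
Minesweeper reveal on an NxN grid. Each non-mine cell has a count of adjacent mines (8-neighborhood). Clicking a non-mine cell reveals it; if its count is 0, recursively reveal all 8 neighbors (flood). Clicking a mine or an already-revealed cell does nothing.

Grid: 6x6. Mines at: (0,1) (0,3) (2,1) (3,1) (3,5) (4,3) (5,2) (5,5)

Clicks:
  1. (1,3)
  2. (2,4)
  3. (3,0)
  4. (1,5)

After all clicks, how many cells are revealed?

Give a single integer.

Answer: 8

Derivation:
Click 1 (1,3) count=1: revealed 1 new [(1,3)] -> total=1
Click 2 (2,4) count=1: revealed 1 new [(2,4)] -> total=2
Click 3 (3,0) count=2: revealed 1 new [(3,0)] -> total=3
Click 4 (1,5) count=0: revealed 5 new [(0,4) (0,5) (1,4) (1,5) (2,5)] -> total=8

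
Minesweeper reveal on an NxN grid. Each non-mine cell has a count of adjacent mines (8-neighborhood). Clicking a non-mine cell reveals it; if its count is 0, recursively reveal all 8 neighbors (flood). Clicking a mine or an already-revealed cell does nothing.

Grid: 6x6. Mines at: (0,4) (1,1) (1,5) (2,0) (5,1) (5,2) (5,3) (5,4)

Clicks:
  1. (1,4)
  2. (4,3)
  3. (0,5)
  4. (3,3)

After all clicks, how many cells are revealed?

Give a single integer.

Click 1 (1,4) count=2: revealed 1 new [(1,4)] -> total=1
Click 2 (4,3) count=3: revealed 1 new [(4,3)] -> total=2
Click 3 (0,5) count=2: revealed 1 new [(0,5)] -> total=3
Click 4 (3,3) count=0: revealed 16 new [(1,2) (1,3) (2,1) (2,2) (2,3) (2,4) (2,5) (3,1) (3,2) (3,3) (3,4) (3,5) (4,1) (4,2) (4,4) (4,5)] -> total=19

Answer: 19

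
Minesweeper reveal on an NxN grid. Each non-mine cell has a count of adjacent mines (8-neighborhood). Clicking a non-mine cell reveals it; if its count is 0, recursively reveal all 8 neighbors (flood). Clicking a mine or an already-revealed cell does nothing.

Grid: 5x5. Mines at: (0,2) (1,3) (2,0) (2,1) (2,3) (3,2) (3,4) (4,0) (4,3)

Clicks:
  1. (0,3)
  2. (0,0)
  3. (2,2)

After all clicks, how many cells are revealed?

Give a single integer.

Click 1 (0,3) count=2: revealed 1 new [(0,3)] -> total=1
Click 2 (0,0) count=0: revealed 4 new [(0,0) (0,1) (1,0) (1,1)] -> total=5
Click 3 (2,2) count=4: revealed 1 new [(2,2)] -> total=6

Answer: 6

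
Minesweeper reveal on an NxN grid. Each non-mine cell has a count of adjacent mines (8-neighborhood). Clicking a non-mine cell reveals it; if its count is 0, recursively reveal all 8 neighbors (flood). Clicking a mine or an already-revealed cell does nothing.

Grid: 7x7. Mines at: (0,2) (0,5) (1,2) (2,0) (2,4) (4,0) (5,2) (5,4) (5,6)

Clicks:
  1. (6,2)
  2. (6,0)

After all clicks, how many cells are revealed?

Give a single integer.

Click 1 (6,2) count=1: revealed 1 new [(6,2)] -> total=1
Click 2 (6,0) count=0: revealed 4 new [(5,0) (5,1) (6,0) (6,1)] -> total=5

Answer: 5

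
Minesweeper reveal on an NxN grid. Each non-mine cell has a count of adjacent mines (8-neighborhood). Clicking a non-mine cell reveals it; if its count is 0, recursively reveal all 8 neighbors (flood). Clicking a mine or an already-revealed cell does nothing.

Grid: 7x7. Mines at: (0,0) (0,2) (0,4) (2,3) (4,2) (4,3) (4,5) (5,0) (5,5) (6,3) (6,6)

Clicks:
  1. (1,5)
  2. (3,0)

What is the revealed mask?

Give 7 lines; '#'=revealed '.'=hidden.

Click 1 (1,5) count=1: revealed 1 new [(1,5)] -> total=1
Click 2 (3,0) count=0: revealed 11 new [(1,0) (1,1) (1,2) (2,0) (2,1) (2,2) (3,0) (3,1) (3,2) (4,0) (4,1)] -> total=12

Answer: .......
###..#.
###....
###....
##.....
.......
.......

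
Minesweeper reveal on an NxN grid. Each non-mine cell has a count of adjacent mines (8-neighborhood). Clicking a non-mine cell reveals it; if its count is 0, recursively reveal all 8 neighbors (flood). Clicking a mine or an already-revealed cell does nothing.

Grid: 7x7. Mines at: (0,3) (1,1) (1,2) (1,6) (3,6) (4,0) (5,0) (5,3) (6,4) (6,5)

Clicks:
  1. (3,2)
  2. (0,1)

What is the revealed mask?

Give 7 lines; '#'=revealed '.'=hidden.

Click 1 (3,2) count=0: revealed 18 new [(1,3) (1,4) (1,5) (2,1) (2,2) (2,3) (2,4) (2,5) (3,1) (3,2) (3,3) (3,4) (3,5) (4,1) (4,2) (4,3) (4,4) (4,5)] -> total=18
Click 2 (0,1) count=2: revealed 1 new [(0,1)] -> total=19

Answer: .#.....
...###.
.#####.
.#####.
.#####.
.......
.......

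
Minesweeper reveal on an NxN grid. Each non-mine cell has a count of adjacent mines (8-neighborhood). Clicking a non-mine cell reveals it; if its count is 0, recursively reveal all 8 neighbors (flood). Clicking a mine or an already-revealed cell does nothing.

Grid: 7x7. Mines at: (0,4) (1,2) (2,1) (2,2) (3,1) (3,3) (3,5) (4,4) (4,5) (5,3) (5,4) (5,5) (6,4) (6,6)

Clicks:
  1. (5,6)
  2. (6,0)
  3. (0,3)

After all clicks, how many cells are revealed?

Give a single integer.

Answer: 11

Derivation:
Click 1 (5,6) count=3: revealed 1 new [(5,6)] -> total=1
Click 2 (6,0) count=0: revealed 9 new [(4,0) (4,1) (4,2) (5,0) (5,1) (5,2) (6,0) (6,1) (6,2)] -> total=10
Click 3 (0,3) count=2: revealed 1 new [(0,3)] -> total=11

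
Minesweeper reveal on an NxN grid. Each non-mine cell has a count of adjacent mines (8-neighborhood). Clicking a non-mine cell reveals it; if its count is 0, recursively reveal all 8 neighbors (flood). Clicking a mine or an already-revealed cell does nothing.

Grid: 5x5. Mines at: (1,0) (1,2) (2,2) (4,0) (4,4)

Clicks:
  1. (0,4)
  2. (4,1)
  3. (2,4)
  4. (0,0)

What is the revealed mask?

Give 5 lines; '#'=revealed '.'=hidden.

Answer: #..##
...##
...##
...##
.#...

Derivation:
Click 1 (0,4) count=0: revealed 8 new [(0,3) (0,4) (1,3) (1,4) (2,3) (2,4) (3,3) (3,4)] -> total=8
Click 2 (4,1) count=1: revealed 1 new [(4,1)] -> total=9
Click 3 (2,4) count=0: revealed 0 new [(none)] -> total=9
Click 4 (0,0) count=1: revealed 1 new [(0,0)] -> total=10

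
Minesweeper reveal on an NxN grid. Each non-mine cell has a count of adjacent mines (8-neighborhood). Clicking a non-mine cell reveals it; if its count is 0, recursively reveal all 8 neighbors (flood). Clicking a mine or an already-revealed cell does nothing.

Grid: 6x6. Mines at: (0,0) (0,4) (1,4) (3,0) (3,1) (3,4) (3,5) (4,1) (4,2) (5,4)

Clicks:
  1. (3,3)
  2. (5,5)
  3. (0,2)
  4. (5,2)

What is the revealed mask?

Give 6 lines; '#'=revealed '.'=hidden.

Answer: .###..
.###..
.###..
...#..
......
..#..#

Derivation:
Click 1 (3,3) count=2: revealed 1 new [(3,3)] -> total=1
Click 2 (5,5) count=1: revealed 1 new [(5,5)] -> total=2
Click 3 (0,2) count=0: revealed 9 new [(0,1) (0,2) (0,3) (1,1) (1,2) (1,3) (2,1) (2,2) (2,3)] -> total=11
Click 4 (5,2) count=2: revealed 1 new [(5,2)] -> total=12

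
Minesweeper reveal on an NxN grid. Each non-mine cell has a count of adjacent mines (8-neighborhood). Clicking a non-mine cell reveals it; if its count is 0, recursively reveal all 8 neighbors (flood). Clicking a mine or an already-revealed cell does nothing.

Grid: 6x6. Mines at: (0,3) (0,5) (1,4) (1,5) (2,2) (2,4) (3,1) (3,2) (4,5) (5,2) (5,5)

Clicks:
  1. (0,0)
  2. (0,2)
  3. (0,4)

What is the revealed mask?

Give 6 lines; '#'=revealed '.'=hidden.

Click 1 (0,0) count=0: revealed 8 new [(0,0) (0,1) (0,2) (1,0) (1,1) (1,2) (2,0) (2,1)] -> total=8
Click 2 (0,2) count=1: revealed 0 new [(none)] -> total=8
Click 3 (0,4) count=4: revealed 1 new [(0,4)] -> total=9

Answer: ###.#.
###...
##....
......
......
......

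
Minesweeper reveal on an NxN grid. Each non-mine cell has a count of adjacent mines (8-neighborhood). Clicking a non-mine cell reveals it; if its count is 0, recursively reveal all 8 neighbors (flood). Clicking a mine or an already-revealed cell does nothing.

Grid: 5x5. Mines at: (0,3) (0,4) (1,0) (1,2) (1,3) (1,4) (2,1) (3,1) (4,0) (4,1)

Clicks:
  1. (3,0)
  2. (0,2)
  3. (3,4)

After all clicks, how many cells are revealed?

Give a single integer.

Answer: 11

Derivation:
Click 1 (3,0) count=4: revealed 1 new [(3,0)] -> total=1
Click 2 (0,2) count=3: revealed 1 new [(0,2)] -> total=2
Click 3 (3,4) count=0: revealed 9 new [(2,2) (2,3) (2,4) (3,2) (3,3) (3,4) (4,2) (4,3) (4,4)] -> total=11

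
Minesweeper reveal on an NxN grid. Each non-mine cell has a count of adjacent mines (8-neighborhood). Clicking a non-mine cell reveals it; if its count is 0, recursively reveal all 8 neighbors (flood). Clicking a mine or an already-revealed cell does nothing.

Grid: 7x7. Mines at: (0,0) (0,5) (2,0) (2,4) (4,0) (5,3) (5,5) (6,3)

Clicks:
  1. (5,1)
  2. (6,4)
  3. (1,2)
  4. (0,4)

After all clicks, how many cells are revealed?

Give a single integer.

Answer: 19

Derivation:
Click 1 (5,1) count=1: revealed 1 new [(5,1)] -> total=1
Click 2 (6,4) count=3: revealed 1 new [(6,4)] -> total=2
Click 3 (1,2) count=0: revealed 17 new [(0,1) (0,2) (0,3) (0,4) (1,1) (1,2) (1,3) (1,4) (2,1) (2,2) (2,3) (3,1) (3,2) (3,3) (4,1) (4,2) (4,3)] -> total=19
Click 4 (0,4) count=1: revealed 0 new [(none)] -> total=19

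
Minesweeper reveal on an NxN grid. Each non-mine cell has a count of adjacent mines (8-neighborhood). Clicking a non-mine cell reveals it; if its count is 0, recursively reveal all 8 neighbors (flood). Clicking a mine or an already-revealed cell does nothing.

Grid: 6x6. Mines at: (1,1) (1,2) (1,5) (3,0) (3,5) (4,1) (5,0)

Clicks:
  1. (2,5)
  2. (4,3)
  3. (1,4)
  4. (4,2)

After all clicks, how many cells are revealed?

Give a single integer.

Answer: 16

Derivation:
Click 1 (2,5) count=2: revealed 1 new [(2,5)] -> total=1
Click 2 (4,3) count=0: revealed 14 new [(2,2) (2,3) (2,4) (3,2) (3,3) (3,4) (4,2) (4,3) (4,4) (4,5) (5,2) (5,3) (5,4) (5,5)] -> total=15
Click 3 (1,4) count=1: revealed 1 new [(1,4)] -> total=16
Click 4 (4,2) count=1: revealed 0 new [(none)] -> total=16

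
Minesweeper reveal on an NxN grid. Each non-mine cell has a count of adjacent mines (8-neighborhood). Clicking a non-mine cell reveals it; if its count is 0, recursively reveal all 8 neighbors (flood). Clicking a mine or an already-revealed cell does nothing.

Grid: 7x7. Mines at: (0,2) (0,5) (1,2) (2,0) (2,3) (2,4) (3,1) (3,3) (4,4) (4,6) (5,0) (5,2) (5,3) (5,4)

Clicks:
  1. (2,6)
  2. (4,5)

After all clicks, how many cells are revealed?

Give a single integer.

Click 1 (2,6) count=0: revealed 6 new [(1,5) (1,6) (2,5) (2,6) (3,5) (3,6)] -> total=6
Click 2 (4,5) count=3: revealed 1 new [(4,5)] -> total=7

Answer: 7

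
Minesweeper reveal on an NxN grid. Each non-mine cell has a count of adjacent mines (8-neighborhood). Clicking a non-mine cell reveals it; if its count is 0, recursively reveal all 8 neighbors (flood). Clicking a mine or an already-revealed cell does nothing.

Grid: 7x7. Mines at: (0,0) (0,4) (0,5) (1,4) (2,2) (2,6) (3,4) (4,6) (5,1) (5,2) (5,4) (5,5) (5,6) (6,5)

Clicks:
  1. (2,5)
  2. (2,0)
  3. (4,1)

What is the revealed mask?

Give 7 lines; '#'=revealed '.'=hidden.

Answer: .......
##.....
##...#.
##.....
##.....
.......
.......

Derivation:
Click 1 (2,5) count=3: revealed 1 new [(2,5)] -> total=1
Click 2 (2,0) count=0: revealed 8 new [(1,0) (1,1) (2,0) (2,1) (3,0) (3,1) (4,0) (4,1)] -> total=9
Click 3 (4,1) count=2: revealed 0 new [(none)] -> total=9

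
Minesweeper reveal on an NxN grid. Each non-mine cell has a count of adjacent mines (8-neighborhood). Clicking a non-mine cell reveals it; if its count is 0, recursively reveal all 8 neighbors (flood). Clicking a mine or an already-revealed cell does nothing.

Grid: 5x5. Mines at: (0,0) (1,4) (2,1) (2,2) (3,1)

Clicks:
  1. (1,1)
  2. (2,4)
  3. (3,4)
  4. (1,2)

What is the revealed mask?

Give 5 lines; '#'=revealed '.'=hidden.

Click 1 (1,1) count=3: revealed 1 new [(1,1)] -> total=1
Click 2 (2,4) count=1: revealed 1 new [(2,4)] -> total=2
Click 3 (3,4) count=0: revealed 7 new [(2,3) (3,2) (3,3) (3,4) (4,2) (4,3) (4,4)] -> total=9
Click 4 (1,2) count=2: revealed 1 new [(1,2)] -> total=10

Answer: .....
.##..
...##
..###
..###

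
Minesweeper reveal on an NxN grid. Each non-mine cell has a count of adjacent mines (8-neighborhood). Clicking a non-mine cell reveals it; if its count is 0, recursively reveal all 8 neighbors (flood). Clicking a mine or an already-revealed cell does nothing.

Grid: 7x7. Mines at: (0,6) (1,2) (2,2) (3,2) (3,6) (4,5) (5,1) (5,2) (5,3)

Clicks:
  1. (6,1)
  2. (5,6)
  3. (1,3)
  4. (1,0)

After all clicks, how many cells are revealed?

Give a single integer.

Answer: 13

Derivation:
Click 1 (6,1) count=2: revealed 1 new [(6,1)] -> total=1
Click 2 (5,6) count=1: revealed 1 new [(5,6)] -> total=2
Click 3 (1,3) count=2: revealed 1 new [(1,3)] -> total=3
Click 4 (1,0) count=0: revealed 10 new [(0,0) (0,1) (1,0) (1,1) (2,0) (2,1) (3,0) (3,1) (4,0) (4,1)] -> total=13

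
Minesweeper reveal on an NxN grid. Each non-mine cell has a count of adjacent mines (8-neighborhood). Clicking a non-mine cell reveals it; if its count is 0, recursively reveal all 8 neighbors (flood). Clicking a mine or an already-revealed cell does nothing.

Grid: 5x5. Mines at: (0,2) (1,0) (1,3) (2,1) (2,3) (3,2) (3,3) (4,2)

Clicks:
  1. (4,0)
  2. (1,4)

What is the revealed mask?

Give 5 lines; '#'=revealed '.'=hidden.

Click 1 (4,0) count=0: revealed 4 new [(3,0) (3,1) (4,0) (4,1)] -> total=4
Click 2 (1,4) count=2: revealed 1 new [(1,4)] -> total=5

Answer: .....
....#
.....
##...
##...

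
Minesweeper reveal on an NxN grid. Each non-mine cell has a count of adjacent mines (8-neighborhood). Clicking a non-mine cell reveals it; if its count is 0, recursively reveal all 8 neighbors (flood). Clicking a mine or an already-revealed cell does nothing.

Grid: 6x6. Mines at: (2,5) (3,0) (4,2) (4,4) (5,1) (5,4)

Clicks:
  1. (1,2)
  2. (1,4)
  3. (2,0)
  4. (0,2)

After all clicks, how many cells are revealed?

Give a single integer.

Answer: 21

Derivation:
Click 1 (1,2) count=0: revealed 21 new [(0,0) (0,1) (0,2) (0,3) (0,4) (0,5) (1,0) (1,1) (1,2) (1,3) (1,4) (1,5) (2,0) (2,1) (2,2) (2,3) (2,4) (3,1) (3,2) (3,3) (3,4)] -> total=21
Click 2 (1,4) count=1: revealed 0 new [(none)] -> total=21
Click 3 (2,0) count=1: revealed 0 new [(none)] -> total=21
Click 4 (0,2) count=0: revealed 0 new [(none)] -> total=21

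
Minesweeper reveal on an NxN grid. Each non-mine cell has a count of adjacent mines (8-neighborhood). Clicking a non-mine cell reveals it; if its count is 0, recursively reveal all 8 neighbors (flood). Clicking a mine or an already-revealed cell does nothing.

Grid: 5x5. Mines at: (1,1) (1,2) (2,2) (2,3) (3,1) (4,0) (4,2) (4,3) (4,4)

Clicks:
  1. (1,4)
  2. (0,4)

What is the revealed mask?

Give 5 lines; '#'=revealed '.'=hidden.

Click 1 (1,4) count=1: revealed 1 new [(1,4)] -> total=1
Click 2 (0,4) count=0: revealed 3 new [(0,3) (0,4) (1,3)] -> total=4

Answer: ...##
...##
.....
.....
.....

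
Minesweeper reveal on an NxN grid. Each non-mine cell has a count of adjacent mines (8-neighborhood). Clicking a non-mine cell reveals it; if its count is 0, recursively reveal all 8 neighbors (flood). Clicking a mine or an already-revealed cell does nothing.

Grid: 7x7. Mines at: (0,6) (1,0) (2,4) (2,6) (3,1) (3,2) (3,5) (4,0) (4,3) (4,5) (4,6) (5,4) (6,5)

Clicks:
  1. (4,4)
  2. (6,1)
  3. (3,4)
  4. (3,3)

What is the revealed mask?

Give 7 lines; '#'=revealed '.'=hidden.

Click 1 (4,4) count=4: revealed 1 new [(4,4)] -> total=1
Click 2 (6,1) count=0: revealed 8 new [(5,0) (5,1) (5,2) (5,3) (6,0) (6,1) (6,2) (6,3)] -> total=9
Click 3 (3,4) count=4: revealed 1 new [(3,4)] -> total=10
Click 4 (3,3) count=3: revealed 1 new [(3,3)] -> total=11

Answer: .......
.......
.......
...##..
....#..
####...
####...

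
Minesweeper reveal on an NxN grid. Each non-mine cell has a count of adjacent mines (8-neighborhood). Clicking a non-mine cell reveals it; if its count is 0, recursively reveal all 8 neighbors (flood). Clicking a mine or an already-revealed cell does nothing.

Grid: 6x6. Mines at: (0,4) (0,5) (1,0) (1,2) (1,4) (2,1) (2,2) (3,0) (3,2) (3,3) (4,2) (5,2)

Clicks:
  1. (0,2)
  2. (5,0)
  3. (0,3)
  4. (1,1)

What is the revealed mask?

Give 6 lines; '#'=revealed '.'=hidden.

Answer: ..##..
.#....
......
......
##....
##....

Derivation:
Click 1 (0,2) count=1: revealed 1 new [(0,2)] -> total=1
Click 2 (5,0) count=0: revealed 4 new [(4,0) (4,1) (5,0) (5,1)] -> total=5
Click 3 (0,3) count=3: revealed 1 new [(0,3)] -> total=6
Click 4 (1,1) count=4: revealed 1 new [(1,1)] -> total=7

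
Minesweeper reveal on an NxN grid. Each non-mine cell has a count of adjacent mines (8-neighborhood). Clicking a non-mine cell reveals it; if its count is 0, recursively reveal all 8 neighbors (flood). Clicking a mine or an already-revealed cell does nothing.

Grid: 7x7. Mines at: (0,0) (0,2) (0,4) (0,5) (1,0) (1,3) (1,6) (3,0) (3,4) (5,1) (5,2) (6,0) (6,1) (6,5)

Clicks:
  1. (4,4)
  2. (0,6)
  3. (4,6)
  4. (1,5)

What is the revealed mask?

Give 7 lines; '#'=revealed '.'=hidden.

Answer: ......#
.....#.
.....##
.....##
....###
.....##
.......

Derivation:
Click 1 (4,4) count=1: revealed 1 new [(4,4)] -> total=1
Click 2 (0,6) count=2: revealed 1 new [(0,6)] -> total=2
Click 3 (4,6) count=0: revealed 8 new [(2,5) (2,6) (3,5) (3,6) (4,5) (4,6) (5,5) (5,6)] -> total=10
Click 4 (1,5) count=3: revealed 1 new [(1,5)] -> total=11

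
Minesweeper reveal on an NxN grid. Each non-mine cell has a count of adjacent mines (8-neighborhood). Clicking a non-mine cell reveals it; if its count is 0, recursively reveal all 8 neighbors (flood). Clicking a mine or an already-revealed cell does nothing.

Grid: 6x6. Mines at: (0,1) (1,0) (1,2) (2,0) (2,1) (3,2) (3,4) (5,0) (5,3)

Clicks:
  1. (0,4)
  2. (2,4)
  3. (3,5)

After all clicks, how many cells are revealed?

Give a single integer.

Click 1 (0,4) count=0: revealed 9 new [(0,3) (0,4) (0,5) (1,3) (1,4) (1,5) (2,3) (2,4) (2,5)] -> total=9
Click 2 (2,4) count=1: revealed 0 new [(none)] -> total=9
Click 3 (3,5) count=1: revealed 1 new [(3,5)] -> total=10

Answer: 10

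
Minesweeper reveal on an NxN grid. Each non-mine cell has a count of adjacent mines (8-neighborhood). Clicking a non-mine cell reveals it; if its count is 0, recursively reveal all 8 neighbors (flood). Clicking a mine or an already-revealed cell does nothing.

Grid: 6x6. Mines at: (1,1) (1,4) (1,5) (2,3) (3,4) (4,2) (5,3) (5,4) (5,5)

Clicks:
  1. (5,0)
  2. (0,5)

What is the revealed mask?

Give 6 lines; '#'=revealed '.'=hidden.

Answer: .....#
......
##....
##....
##....
##....

Derivation:
Click 1 (5,0) count=0: revealed 8 new [(2,0) (2,1) (3,0) (3,1) (4,0) (4,1) (5,0) (5,1)] -> total=8
Click 2 (0,5) count=2: revealed 1 new [(0,5)] -> total=9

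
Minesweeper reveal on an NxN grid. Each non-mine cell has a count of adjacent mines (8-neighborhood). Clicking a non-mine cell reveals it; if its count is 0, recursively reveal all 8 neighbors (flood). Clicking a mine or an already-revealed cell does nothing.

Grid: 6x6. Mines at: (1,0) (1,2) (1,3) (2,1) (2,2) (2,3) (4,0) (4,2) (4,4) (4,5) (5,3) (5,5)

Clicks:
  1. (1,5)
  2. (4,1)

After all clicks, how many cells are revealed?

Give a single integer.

Click 1 (1,5) count=0: revealed 8 new [(0,4) (0,5) (1,4) (1,5) (2,4) (2,5) (3,4) (3,5)] -> total=8
Click 2 (4,1) count=2: revealed 1 new [(4,1)] -> total=9

Answer: 9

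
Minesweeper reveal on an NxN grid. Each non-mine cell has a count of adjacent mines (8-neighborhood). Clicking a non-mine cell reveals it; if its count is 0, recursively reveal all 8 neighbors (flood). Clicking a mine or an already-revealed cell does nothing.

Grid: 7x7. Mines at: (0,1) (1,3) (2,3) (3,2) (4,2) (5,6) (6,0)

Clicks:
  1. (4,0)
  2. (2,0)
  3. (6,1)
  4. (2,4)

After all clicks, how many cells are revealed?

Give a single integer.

Click 1 (4,0) count=0: revealed 10 new [(1,0) (1,1) (2,0) (2,1) (3,0) (3,1) (4,0) (4,1) (5,0) (5,1)] -> total=10
Click 2 (2,0) count=0: revealed 0 new [(none)] -> total=10
Click 3 (6,1) count=1: revealed 1 new [(6,1)] -> total=11
Click 4 (2,4) count=2: revealed 1 new [(2,4)] -> total=12

Answer: 12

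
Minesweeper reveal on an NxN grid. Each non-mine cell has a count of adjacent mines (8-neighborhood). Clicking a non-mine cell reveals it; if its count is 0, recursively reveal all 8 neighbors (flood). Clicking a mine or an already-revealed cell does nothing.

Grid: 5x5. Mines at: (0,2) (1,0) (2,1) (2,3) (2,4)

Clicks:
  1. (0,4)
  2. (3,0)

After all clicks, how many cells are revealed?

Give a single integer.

Answer: 5

Derivation:
Click 1 (0,4) count=0: revealed 4 new [(0,3) (0,4) (1,3) (1,4)] -> total=4
Click 2 (3,0) count=1: revealed 1 new [(3,0)] -> total=5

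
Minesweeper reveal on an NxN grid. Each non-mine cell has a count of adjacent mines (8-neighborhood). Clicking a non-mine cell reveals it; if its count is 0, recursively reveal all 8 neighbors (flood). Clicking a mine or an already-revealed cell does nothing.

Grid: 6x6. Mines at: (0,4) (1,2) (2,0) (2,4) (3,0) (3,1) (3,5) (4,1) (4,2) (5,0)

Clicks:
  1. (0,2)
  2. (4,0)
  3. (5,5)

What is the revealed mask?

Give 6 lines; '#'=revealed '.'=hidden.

Click 1 (0,2) count=1: revealed 1 new [(0,2)] -> total=1
Click 2 (4,0) count=4: revealed 1 new [(4,0)] -> total=2
Click 3 (5,5) count=0: revealed 6 new [(4,3) (4,4) (4,5) (5,3) (5,4) (5,5)] -> total=8

Answer: ..#...
......
......
......
#..###
...###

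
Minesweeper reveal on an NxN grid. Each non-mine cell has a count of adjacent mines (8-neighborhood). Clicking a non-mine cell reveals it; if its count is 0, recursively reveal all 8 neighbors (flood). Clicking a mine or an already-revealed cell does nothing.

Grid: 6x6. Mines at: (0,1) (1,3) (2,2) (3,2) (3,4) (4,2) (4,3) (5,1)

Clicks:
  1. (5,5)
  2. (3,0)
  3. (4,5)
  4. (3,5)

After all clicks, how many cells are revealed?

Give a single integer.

Click 1 (5,5) count=0: revealed 4 new [(4,4) (4,5) (5,4) (5,5)] -> total=4
Click 2 (3,0) count=0: revealed 8 new [(1,0) (1,1) (2,0) (2,1) (3,0) (3,1) (4,0) (4,1)] -> total=12
Click 3 (4,5) count=1: revealed 0 new [(none)] -> total=12
Click 4 (3,5) count=1: revealed 1 new [(3,5)] -> total=13

Answer: 13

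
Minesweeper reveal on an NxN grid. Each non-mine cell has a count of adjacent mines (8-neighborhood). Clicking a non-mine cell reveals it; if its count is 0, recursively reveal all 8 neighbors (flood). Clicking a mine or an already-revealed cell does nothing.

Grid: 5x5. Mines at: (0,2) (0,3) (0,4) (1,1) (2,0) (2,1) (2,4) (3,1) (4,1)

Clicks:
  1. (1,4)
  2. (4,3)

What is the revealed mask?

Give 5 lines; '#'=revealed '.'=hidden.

Answer: .....
....#
.....
..###
..###

Derivation:
Click 1 (1,4) count=3: revealed 1 new [(1,4)] -> total=1
Click 2 (4,3) count=0: revealed 6 new [(3,2) (3,3) (3,4) (4,2) (4,3) (4,4)] -> total=7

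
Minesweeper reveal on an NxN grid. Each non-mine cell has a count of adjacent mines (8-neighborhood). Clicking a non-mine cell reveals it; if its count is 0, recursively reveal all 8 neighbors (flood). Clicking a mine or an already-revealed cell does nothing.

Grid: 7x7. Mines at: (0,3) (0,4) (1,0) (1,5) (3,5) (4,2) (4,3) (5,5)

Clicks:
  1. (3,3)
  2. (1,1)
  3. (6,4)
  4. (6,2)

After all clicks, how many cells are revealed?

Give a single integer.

Click 1 (3,3) count=2: revealed 1 new [(3,3)] -> total=1
Click 2 (1,1) count=1: revealed 1 new [(1,1)] -> total=2
Click 3 (6,4) count=1: revealed 1 new [(6,4)] -> total=3
Click 4 (6,2) count=0: revealed 15 new [(2,0) (2,1) (3,0) (3,1) (4,0) (4,1) (5,0) (5,1) (5,2) (5,3) (5,4) (6,0) (6,1) (6,2) (6,3)] -> total=18

Answer: 18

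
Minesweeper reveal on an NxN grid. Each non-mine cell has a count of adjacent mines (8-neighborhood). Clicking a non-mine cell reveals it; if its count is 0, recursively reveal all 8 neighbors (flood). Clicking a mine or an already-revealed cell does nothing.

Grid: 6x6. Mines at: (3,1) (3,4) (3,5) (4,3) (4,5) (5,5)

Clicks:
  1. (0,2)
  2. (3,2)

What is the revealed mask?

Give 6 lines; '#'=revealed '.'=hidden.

Answer: ######
######
######
..#...
......
......

Derivation:
Click 1 (0,2) count=0: revealed 18 new [(0,0) (0,1) (0,2) (0,3) (0,4) (0,5) (1,0) (1,1) (1,2) (1,3) (1,4) (1,5) (2,0) (2,1) (2,2) (2,3) (2,4) (2,5)] -> total=18
Click 2 (3,2) count=2: revealed 1 new [(3,2)] -> total=19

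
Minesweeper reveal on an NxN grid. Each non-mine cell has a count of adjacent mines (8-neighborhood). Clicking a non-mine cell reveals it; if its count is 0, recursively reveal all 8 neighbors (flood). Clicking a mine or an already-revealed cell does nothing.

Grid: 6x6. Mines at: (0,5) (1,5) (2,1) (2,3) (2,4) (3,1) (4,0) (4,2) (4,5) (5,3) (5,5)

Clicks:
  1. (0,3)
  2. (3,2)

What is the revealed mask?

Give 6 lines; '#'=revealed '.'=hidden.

Answer: #####.
#####.
......
..#...
......
......

Derivation:
Click 1 (0,3) count=0: revealed 10 new [(0,0) (0,1) (0,2) (0,3) (0,4) (1,0) (1,1) (1,2) (1,3) (1,4)] -> total=10
Click 2 (3,2) count=4: revealed 1 new [(3,2)] -> total=11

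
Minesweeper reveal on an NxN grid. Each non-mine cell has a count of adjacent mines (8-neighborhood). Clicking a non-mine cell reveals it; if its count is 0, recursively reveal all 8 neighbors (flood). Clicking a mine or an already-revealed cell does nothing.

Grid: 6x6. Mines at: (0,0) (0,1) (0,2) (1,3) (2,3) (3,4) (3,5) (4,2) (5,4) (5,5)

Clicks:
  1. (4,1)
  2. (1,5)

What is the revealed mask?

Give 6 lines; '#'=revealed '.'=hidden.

Click 1 (4,1) count=1: revealed 1 new [(4,1)] -> total=1
Click 2 (1,5) count=0: revealed 6 new [(0,4) (0,5) (1,4) (1,5) (2,4) (2,5)] -> total=7

Answer: ....##
....##
....##
......
.#....
......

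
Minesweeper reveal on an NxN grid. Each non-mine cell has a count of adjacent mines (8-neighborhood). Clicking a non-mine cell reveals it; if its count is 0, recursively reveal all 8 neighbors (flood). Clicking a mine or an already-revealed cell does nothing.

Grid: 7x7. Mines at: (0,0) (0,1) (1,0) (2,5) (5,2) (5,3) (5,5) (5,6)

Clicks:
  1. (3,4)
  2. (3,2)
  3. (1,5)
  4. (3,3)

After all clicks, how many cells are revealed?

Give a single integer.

Click 1 (3,4) count=1: revealed 1 new [(3,4)] -> total=1
Click 2 (3,2) count=0: revealed 29 new [(0,2) (0,3) (0,4) (0,5) (0,6) (1,1) (1,2) (1,3) (1,4) (1,5) (1,6) (2,0) (2,1) (2,2) (2,3) (2,4) (3,0) (3,1) (3,2) (3,3) (4,0) (4,1) (4,2) (4,3) (4,4) (5,0) (5,1) (6,0) (6,1)] -> total=30
Click 3 (1,5) count=1: revealed 0 new [(none)] -> total=30
Click 4 (3,3) count=0: revealed 0 new [(none)] -> total=30

Answer: 30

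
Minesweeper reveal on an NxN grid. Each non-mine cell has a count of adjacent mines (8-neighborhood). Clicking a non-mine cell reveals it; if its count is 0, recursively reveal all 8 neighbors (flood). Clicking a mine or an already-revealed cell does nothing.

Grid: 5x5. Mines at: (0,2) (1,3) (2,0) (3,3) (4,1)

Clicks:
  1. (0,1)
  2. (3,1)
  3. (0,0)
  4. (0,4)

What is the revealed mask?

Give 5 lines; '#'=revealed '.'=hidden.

Answer: ##..#
##...
.....
.#...
.....

Derivation:
Click 1 (0,1) count=1: revealed 1 new [(0,1)] -> total=1
Click 2 (3,1) count=2: revealed 1 new [(3,1)] -> total=2
Click 3 (0,0) count=0: revealed 3 new [(0,0) (1,0) (1,1)] -> total=5
Click 4 (0,4) count=1: revealed 1 new [(0,4)] -> total=6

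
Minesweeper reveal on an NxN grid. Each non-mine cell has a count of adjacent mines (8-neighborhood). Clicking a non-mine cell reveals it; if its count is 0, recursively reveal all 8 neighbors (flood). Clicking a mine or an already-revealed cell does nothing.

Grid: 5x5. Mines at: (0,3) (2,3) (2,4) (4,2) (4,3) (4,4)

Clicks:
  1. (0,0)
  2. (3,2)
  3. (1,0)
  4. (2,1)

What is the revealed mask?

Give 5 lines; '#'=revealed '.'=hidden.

Click 1 (0,0) count=0: revealed 14 new [(0,0) (0,1) (0,2) (1,0) (1,1) (1,2) (2,0) (2,1) (2,2) (3,0) (3,1) (3,2) (4,0) (4,1)] -> total=14
Click 2 (3,2) count=3: revealed 0 new [(none)] -> total=14
Click 3 (1,0) count=0: revealed 0 new [(none)] -> total=14
Click 4 (2,1) count=0: revealed 0 new [(none)] -> total=14

Answer: ###..
###..
###..
###..
##...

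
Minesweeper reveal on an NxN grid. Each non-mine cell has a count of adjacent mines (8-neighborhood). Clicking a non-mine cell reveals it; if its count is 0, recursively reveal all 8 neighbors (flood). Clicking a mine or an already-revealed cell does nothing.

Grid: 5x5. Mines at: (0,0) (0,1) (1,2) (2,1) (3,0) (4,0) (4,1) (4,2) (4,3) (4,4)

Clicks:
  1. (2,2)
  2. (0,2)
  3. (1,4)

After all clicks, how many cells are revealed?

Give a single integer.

Click 1 (2,2) count=2: revealed 1 new [(2,2)] -> total=1
Click 2 (0,2) count=2: revealed 1 new [(0,2)] -> total=2
Click 3 (1,4) count=0: revealed 8 new [(0,3) (0,4) (1,3) (1,4) (2,3) (2,4) (3,3) (3,4)] -> total=10

Answer: 10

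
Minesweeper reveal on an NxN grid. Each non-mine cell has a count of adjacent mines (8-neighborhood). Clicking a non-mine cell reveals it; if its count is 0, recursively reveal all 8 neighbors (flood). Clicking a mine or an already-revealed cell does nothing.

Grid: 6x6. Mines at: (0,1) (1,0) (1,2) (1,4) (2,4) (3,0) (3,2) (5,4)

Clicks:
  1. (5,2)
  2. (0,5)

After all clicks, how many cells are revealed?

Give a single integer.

Answer: 9

Derivation:
Click 1 (5,2) count=0: revealed 8 new [(4,0) (4,1) (4,2) (4,3) (5,0) (5,1) (5,2) (5,3)] -> total=8
Click 2 (0,5) count=1: revealed 1 new [(0,5)] -> total=9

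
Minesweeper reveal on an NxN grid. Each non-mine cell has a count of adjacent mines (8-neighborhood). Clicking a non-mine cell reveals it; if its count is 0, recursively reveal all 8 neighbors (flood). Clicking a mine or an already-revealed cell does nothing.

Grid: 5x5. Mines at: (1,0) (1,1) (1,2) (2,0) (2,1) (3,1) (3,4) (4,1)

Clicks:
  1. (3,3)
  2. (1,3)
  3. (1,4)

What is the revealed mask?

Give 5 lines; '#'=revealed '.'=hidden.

Click 1 (3,3) count=1: revealed 1 new [(3,3)] -> total=1
Click 2 (1,3) count=1: revealed 1 new [(1,3)] -> total=2
Click 3 (1,4) count=0: revealed 5 new [(0,3) (0,4) (1,4) (2,3) (2,4)] -> total=7

Answer: ...##
...##
...##
...#.
.....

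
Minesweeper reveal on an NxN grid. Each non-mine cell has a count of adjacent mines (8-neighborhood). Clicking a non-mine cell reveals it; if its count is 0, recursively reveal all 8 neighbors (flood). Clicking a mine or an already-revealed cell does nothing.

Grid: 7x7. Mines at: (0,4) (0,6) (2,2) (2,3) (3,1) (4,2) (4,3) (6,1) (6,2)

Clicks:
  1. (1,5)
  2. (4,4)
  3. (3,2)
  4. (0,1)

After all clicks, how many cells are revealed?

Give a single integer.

Answer: 13

Derivation:
Click 1 (1,5) count=2: revealed 1 new [(1,5)] -> total=1
Click 2 (4,4) count=1: revealed 1 new [(4,4)] -> total=2
Click 3 (3,2) count=5: revealed 1 new [(3,2)] -> total=3
Click 4 (0,1) count=0: revealed 10 new [(0,0) (0,1) (0,2) (0,3) (1,0) (1,1) (1,2) (1,3) (2,0) (2,1)] -> total=13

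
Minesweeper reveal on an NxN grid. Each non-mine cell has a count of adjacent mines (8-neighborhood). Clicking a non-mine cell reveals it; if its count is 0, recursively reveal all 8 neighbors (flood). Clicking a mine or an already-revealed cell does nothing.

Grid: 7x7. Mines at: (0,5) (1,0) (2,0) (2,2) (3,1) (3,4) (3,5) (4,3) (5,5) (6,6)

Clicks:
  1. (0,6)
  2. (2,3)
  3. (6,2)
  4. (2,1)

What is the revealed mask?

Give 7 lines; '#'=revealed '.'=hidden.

Click 1 (0,6) count=1: revealed 1 new [(0,6)] -> total=1
Click 2 (2,3) count=2: revealed 1 new [(2,3)] -> total=2
Click 3 (6,2) count=0: revealed 13 new [(4,0) (4,1) (4,2) (5,0) (5,1) (5,2) (5,3) (5,4) (6,0) (6,1) (6,2) (6,3) (6,4)] -> total=15
Click 4 (2,1) count=4: revealed 1 new [(2,1)] -> total=16

Answer: ......#
.......
.#.#...
.......
###....
#####..
#####..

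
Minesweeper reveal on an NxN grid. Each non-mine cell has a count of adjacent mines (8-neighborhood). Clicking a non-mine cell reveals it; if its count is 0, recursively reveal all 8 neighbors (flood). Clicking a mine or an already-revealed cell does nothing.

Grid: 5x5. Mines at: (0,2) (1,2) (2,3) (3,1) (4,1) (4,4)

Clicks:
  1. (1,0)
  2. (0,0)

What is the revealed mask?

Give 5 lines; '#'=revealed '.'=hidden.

Answer: ##...
##...
##...
.....
.....

Derivation:
Click 1 (1,0) count=0: revealed 6 new [(0,0) (0,1) (1,0) (1,1) (2,0) (2,1)] -> total=6
Click 2 (0,0) count=0: revealed 0 new [(none)] -> total=6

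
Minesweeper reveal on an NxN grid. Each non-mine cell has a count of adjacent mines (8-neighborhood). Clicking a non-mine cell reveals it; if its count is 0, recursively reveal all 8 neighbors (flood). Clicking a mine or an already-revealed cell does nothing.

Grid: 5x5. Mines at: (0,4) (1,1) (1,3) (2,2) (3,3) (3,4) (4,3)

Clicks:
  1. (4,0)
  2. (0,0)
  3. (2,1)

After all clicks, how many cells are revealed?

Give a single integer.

Answer: 9

Derivation:
Click 1 (4,0) count=0: revealed 8 new [(2,0) (2,1) (3,0) (3,1) (3,2) (4,0) (4,1) (4,2)] -> total=8
Click 2 (0,0) count=1: revealed 1 new [(0,0)] -> total=9
Click 3 (2,1) count=2: revealed 0 new [(none)] -> total=9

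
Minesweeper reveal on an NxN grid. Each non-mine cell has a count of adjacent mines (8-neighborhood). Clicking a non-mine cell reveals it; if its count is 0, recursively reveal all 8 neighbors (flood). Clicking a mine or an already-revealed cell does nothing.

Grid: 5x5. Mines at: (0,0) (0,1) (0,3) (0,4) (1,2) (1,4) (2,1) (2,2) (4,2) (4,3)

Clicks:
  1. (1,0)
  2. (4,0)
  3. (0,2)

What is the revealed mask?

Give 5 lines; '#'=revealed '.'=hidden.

Answer: ..#..
#....
.....
##...
##...

Derivation:
Click 1 (1,0) count=3: revealed 1 new [(1,0)] -> total=1
Click 2 (4,0) count=0: revealed 4 new [(3,0) (3,1) (4,0) (4,1)] -> total=5
Click 3 (0,2) count=3: revealed 1 new [(0,2)] -> total=6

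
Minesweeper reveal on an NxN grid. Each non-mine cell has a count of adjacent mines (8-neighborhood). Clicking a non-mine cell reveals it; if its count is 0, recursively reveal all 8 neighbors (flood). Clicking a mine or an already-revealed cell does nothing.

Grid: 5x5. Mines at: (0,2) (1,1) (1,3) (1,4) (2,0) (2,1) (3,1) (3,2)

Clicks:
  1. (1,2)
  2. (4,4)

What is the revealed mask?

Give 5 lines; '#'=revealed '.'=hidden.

Answer: .....
..#..
...##
...##
...##

Derivation:
Click 1 (1,2) count=4: revealed 1 new [(1,2)] -> total=1
Click 2 (4,4) count=0: revealed 6 new [(2,3) (2,4) (3,3) (3,4) (4,3) (4,4)] -> total=7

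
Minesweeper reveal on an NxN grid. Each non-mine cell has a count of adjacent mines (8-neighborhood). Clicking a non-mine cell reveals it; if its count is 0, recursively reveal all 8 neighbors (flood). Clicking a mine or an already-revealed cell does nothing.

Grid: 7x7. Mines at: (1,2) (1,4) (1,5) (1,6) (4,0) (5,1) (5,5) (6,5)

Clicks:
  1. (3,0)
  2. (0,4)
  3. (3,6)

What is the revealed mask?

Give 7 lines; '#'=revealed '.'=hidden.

Answer: ....#..
.......
.######
#######
.######
..###..
..###..

Derivation:
Click 1 (3,0) count=1: revealed 1 new [(3,0)] -> total=1
Click 2 (0,4) count=2: revealed 1 new [(0,4)] -> total=2
Click 3 (3,6) count=0: revealed 24 new [(2,1) (2,2) (2,3) (2,4) (2,5) (2,6) (3,1) (3,2) (3,3) (3,4) (3,5) (3,6) (4,1) (4,2) (4,3) (4,4) (4,5) (4,6) (5,2) (5,3) (5,4) (6,2) (6,3) (6,4)] -> total=26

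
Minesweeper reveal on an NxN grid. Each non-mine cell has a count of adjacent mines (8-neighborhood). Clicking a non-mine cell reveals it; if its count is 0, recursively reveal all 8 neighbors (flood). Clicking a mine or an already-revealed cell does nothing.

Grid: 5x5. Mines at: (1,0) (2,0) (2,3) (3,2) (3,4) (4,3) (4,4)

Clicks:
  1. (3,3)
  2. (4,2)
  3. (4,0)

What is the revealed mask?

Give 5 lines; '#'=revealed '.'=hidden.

Click 1 (3,3) count=5: revealed 1 new [(3,3)] -> total=1
Click 2 (4,2) count=2: revealed 1 new [(4,2)] -> total=2
Click 3 (4,0) count=0: revealed 4 new [(3,0) (3,1) (4,0) (4,1)] -> total=6

Answer: .....
.....
.....
##.#.
###..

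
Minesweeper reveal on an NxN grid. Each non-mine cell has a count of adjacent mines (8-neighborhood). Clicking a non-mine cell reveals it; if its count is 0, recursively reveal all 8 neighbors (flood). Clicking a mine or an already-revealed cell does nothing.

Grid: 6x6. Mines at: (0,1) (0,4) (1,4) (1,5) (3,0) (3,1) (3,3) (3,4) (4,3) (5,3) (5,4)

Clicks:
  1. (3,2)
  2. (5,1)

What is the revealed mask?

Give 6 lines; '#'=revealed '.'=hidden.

Answer: ......
......
......
..#...
###...
###...

Derivation:
Click 1 (3,2) count=3: revealed 1 new [(3,2)] -> total=1
Click 2 (5,1) count=0: revealed 6 new [(4,0) (4,1) (4,2) (5,0) (5,1) (5,2)] -> total=7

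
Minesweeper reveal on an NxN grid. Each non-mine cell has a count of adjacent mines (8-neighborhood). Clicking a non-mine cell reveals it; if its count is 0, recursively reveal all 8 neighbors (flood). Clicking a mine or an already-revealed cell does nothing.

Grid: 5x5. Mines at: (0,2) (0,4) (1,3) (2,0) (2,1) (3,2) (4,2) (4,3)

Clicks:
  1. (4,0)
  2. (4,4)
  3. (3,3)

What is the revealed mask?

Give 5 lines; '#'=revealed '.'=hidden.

Answer: .....
.....
.....
##.#.
##..#

Derivation:
Click 1 (4,0) count=0: revealed 4 new [(3,0) (3,1) (4,0) (4,1)] -> total=4
Click 2 (4,4) count=1: revealed 1 new [(4,4)] -> total=5
Click 3 (3,3) count=3: revealed 1 new [(3,3)] -> total=6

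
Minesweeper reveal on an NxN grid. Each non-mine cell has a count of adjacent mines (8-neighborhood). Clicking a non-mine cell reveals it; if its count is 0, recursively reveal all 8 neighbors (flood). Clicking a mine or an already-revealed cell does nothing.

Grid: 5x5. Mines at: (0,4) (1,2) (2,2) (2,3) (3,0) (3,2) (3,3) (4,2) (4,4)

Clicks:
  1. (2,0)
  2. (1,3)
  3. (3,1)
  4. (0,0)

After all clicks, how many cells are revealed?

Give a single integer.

Click 1 (2,0) count=1: revealed 1 new [(2,0)] -> total=1
Click 2 (1,3) count=4: revealed 1 new [(1,3)] -> total=2
Click 3 (3,1) count=4: revealed 1 new [(3,1)] -> total=3
Click 4 (0,0) count=0: revealed 5 new [(0,0) (0,1) (1,0) (1,1) (2,1)] -> total=8

Answer: 8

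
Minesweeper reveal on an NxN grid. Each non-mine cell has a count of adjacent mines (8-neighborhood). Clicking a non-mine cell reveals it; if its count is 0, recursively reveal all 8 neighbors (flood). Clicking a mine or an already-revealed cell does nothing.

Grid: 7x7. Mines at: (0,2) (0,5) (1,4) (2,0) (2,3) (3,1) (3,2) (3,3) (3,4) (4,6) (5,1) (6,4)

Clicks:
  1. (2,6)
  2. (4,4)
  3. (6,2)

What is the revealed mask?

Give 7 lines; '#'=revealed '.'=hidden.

Answer: .......
.....##
.....##
.....##
....#..
.......
..#....

Derivation:
Click 1 (2,6) count=0: revealed 6 new [(1,5) (1,6) (2,5) (2,6) (3,5) (3,6)] -> total=6
Click 2 (4,4) count=2: revealed 1 new [(4,4)] -> total=7
Click 3 (6,2) count=1: revealed 1 new [(6,2)] -> total=8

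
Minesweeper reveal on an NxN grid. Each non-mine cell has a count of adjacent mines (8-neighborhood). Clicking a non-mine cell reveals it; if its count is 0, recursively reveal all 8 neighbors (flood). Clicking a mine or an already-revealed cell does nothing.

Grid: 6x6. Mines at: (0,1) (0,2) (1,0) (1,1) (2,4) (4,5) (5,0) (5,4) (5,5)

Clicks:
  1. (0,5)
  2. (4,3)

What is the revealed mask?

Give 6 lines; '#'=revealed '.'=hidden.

Click 1 (0,5) count=0: revealed 6 new [(0,3) (0,4) (0,5) (1,3) (1,4) (1,5)] -> total=6
Click 2 (4,3) count=1: revealed 1 new [(4,3)] -> total=7

Answer: ...###
...###
......
......
...#..
......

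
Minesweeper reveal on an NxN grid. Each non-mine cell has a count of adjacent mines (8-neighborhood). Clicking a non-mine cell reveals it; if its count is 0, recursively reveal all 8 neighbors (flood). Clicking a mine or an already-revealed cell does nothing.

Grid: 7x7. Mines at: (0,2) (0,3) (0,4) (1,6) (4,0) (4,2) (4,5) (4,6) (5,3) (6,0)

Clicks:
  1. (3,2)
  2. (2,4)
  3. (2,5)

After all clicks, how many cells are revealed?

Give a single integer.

Click 1 (3,2) count=1: revealed 1 new [(3,2)] -> total=1
Click 2 (2,4) count=0: revealed 19 new [(0,0) (0,1) (1,0) (1,1) (1,2) (1,3) (1,4) (1,5) (2,0) (2,1) (2,2) (2,3) (2,4) (2,5) (3,0) (3,1) (3,3) (3,4) (3,5)] -> total=20
Click 3 (2,5) count=1: revealed 0 new [(none)] -> total=20

Answer: 20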